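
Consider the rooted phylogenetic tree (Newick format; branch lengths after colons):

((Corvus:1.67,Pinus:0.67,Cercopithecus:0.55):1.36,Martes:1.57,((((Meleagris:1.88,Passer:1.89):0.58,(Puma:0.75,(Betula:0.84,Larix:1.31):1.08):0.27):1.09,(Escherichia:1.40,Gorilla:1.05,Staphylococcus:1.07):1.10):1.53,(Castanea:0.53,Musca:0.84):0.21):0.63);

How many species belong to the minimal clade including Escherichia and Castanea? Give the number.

The MRCA of Escherichia and Castanea is the node subtending ((((Meleagris,Passer),(Puma,(Betula,Larix))),(Escherichia,Gorilla,Staphylococcus)),(Castanea,Musca)).
That clade contains 10 terminal taxa: Betula, Castanea, Escherichia, Gorilla, Larix, Meleagris, Musca, Passer, Puma, Staphylococcus.

10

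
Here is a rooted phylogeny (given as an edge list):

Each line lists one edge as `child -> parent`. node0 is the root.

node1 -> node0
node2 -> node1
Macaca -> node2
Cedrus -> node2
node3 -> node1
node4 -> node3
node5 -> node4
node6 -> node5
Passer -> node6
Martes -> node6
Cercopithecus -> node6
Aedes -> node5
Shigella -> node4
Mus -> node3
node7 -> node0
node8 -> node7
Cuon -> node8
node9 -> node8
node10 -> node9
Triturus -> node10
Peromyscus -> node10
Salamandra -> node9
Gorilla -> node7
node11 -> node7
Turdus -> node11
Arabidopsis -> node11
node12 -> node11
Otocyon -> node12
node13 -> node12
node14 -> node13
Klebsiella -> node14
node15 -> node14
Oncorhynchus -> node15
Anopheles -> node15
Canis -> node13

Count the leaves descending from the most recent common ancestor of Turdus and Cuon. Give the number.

The MRCA of Turdus and Cuon is the node subtending ((Cuon,((Triturus,Peromyscus),Salamandra)),Gorilla,(Turdus,Arabidopsis,(Otocyon,((Klebsiella,(Oncorhynchus,Anopheles)),Canis)))).
That clade contains 12 terminal taxa: Anopheles, Arabidopsis, Canis, Cuon, Gorilla, Klebsiella, Oncorhynchus, Otocyon, Peromyscus, Salamandra, Triturus, Turdus.

12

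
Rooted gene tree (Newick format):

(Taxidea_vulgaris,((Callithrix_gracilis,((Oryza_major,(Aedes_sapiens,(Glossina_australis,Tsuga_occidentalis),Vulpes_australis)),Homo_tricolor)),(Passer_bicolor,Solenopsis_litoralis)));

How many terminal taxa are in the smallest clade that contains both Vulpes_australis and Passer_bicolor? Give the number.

The MRCA of Vulpes_australis and Passer_bicolor is the node subtending ((Callithrix_gracilis,((Oryza_major,(Aedes_sapiens,(Glossina_australis,Tsuga_occidentalis),Vulpes_australis)),Homo_tricolor)),(Passer_bicolor,Solenopsis_litoralis)).
That clade contains 9 terminal taxa: Aedes_sapiens, Callithrix_gracilis, Glossina_australis, Homo_tricolor, Oryza_major, Passer_bicolor, Solenopsis_litoralis, Tsuga_occidentalis, Vulpes_australis.

9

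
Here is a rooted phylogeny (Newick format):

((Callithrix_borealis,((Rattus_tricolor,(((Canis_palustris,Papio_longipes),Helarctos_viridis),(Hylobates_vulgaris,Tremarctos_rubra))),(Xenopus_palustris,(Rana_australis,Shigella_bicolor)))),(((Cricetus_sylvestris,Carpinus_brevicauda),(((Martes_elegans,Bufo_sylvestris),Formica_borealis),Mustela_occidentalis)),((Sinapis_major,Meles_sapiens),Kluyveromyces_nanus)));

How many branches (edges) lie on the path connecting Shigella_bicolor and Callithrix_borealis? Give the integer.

5

The MRCA of Shigella_bicolor and Callithrix_borealis is the node subtending (Callithrix_borealis,((Rattus_tricolor,(((Canis_palustris,Papio_longipes),Helarctos_viridis),(Hylobates_vulgaris,Tremarctos_rubra))),(Xenopus_palustris,(Rana_australis,Shigella_bicolor)))).
From Shigella_bicolor up to that node: 4 branches. From Callithrix_borealis up to the same node: 1 branch. Total: 4 + 1 = 5.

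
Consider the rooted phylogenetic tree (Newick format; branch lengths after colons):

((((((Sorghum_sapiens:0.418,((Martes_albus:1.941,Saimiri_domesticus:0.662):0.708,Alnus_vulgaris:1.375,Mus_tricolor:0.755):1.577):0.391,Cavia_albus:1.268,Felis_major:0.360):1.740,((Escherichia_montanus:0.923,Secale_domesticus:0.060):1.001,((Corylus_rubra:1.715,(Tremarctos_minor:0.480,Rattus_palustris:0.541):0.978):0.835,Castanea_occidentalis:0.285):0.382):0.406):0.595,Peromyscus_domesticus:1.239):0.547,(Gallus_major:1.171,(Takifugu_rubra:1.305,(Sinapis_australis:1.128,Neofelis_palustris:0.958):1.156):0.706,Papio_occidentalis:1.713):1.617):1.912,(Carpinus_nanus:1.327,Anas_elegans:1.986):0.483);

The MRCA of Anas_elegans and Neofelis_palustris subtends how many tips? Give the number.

21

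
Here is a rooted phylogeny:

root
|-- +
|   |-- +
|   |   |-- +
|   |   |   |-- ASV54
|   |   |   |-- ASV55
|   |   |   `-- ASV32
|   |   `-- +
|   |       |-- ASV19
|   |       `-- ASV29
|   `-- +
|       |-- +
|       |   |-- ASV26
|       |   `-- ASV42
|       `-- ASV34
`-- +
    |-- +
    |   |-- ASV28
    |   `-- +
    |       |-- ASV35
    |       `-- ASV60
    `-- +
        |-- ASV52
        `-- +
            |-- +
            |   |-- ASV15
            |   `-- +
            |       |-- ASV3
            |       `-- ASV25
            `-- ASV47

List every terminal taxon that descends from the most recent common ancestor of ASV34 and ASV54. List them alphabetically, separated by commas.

ASV19, ASV26, ASV29, ASV32, ASV34, ASV42, ASV54, ASV55

Tracing ASV34: it sits inside ((ASV26,ASV42),ASV34).
Tracing ASV54: it sits inside (ASV54,ASV55,ASV32).
The smallest clade enclosing both is (((ASV54,ASV55,ASV32),(ASV19,ASV29)),((ASV26,ASV42),ASV34)); the answer is its 8 terminal taxa in alphabetical order.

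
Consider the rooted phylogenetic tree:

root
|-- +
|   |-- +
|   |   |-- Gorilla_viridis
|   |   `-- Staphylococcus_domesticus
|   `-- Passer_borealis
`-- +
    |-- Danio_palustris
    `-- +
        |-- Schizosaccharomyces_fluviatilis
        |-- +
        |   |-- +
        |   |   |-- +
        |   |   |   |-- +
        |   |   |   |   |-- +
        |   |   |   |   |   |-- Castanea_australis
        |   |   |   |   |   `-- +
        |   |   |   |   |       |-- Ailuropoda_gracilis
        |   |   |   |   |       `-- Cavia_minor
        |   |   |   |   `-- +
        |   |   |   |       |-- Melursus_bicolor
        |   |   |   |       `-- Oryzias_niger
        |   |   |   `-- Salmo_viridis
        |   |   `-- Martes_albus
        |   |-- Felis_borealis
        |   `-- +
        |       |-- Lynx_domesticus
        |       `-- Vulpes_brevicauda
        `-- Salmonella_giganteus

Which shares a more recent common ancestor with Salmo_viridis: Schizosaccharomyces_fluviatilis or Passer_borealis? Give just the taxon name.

Schizosaccharomyces_fluviatilis

The MRCA of Salmo_viridis and Schizosaccharomyces_fluviatilis subtends (Schizosaccharomyces_fluviatilis,(((((Castanea_australis,(Ailuropoda_gracilis,Cavia_minor)),(Melursus_bicolor,Oryzias_niger)),Salmo_viridis),Martes_albus),Felis_borealis,(Lynx_domesticus,Vulpes_brevicauda)),Salmonella_giganteus) (12 taxa).
The MRCA of Salmo_viridis and Passer_borealis is the root, subtending the entire tree (16 taxa).
The first is nested inside the second, so Salmo_viridis shares a more recent common ancestor with Schizosaccharomyces_fluviatilis.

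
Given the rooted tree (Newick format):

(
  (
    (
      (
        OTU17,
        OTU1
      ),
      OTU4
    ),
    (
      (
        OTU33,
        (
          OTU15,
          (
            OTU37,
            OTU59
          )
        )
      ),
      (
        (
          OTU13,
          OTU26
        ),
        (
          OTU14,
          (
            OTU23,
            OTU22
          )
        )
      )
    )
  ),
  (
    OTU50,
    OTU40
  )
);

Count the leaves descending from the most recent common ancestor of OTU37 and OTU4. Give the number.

The MRCA of OTU37 and OTU4 is the node subtending (((OTU17,OTU1),OTU4),((OTU33,(OTU15,(OTU37,OTU59))),((OTU13,OTU26),(OTU14,(OTU23,OTU22))))).
That clade contains 12 terminal taxa: OTU1, OTU13, OTU14, OTU15, OTU17, OTU22, OTU23, OTU26, OTU33, OTU37, OTU4, OTU59.

12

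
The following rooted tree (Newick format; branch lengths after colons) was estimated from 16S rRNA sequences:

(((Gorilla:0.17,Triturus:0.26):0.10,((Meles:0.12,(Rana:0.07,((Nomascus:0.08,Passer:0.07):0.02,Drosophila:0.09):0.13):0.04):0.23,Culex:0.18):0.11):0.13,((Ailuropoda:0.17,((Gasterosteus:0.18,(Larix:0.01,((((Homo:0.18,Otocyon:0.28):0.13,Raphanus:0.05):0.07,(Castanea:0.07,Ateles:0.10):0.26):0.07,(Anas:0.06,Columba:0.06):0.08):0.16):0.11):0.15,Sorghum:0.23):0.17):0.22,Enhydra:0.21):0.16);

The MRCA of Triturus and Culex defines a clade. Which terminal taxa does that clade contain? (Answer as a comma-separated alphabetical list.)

Tracing Triturus: it sits inside (Gorilla,Triturus).
Tracing Culex: it sits inside ((Meles,(Rana,((Nomascus,Passer),Drosophila))),Culex).
The smallest clade enclosing both is ((Gorilla,Triturus),((Meles,(Rana,((Nomascus,Passer),Drosophila))),Culex)); the answer is its 8 terminal taxa in alphabetical order.

Culex, Drosophila, Gorilla, Meles, Nomascus, Passer, Rana, Triturus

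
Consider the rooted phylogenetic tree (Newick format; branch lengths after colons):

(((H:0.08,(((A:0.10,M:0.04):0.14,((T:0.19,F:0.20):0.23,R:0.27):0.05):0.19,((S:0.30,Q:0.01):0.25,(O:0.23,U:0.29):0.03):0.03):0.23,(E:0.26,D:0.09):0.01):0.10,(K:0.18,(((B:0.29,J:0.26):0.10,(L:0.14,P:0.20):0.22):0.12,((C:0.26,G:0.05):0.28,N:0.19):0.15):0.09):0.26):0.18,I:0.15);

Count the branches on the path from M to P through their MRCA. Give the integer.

The MRCA of M and P is the node subtending ((H,(((A,M),((T,F),R)),((S,Q),(O,U))),(E,D)),(K,(((B,J),(L,P)),((C,G),N)))).
From M up to that node: 5 branches. From P up to the same node: 5 branches. Total: 5 + 5 = 10.

10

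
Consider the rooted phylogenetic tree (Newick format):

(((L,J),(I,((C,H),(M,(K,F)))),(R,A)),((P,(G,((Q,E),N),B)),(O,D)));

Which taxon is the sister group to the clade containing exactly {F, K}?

M

The clade containing exactly {F, K} attaches to the tree at the node subtending (M,(K,F)).
The other lineage descending from that same node — the sister group — is the single tip M.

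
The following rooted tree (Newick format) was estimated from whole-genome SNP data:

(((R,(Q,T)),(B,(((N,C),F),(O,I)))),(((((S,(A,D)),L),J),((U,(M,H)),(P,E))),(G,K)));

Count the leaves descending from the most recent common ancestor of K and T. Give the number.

The MRCA of K and T is the root, so the clade is the entire tree.
That clade contains 21 terminal taxa: A, B, C, D, E, F, G, H, I, J, K, L, M, N, O, P, Q, R, S, T, U.

21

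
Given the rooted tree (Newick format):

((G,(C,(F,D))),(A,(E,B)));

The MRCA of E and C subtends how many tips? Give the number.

7

The MRCA of E and C is the root, so the clade is the entire tree.
That clade contains 7 terminal taxa: A, B, C, D, E, F, G.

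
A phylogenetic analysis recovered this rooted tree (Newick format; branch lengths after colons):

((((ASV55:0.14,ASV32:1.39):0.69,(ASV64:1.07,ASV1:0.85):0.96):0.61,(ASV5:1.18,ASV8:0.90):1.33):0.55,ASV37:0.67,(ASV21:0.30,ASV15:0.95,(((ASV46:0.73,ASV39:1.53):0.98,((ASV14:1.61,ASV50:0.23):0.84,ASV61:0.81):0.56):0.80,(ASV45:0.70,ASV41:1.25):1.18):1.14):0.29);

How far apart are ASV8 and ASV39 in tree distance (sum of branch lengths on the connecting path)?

The path runs ASV8 → … → MRCA → … → ASV39; the MRCA is the root of the tree.
Branch lengths along that path: 0.90 + 1.33 + 0.55 + 0.29 + 1.14 + 0.80 + 0.98 + 1.53 = 7.52.

7.52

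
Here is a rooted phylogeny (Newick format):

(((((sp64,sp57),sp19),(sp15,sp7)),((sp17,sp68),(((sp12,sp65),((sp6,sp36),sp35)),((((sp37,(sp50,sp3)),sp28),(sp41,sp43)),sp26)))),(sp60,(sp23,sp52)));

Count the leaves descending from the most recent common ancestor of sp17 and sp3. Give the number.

The MRCA of sp17 and sp3 is the node subtending ((sp17,sp68),(((sp12,sp65),((sp6,sp36),sp35)),((((sp37,(sp50,sp3)),sp28),(sp41,sp43)),sp26))).
That clade contains 14 terminal taxa: sp12, sp17, sp26, sp28, sp3, sp35, sp36, sp37, sp41, sp43, sp50, sp6, sp65, sp68.

14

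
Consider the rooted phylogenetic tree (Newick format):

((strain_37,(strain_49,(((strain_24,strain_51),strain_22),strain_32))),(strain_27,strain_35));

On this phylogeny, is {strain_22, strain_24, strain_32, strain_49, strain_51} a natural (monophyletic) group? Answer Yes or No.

Yes

The most recent common ancestor of these taxa subtends (strain_49,(((strain_24,strain_51),strain_22),strain_32)).
That clade has exactly 5 tips — every listed taxon and nothing else — so the group is monophyletic.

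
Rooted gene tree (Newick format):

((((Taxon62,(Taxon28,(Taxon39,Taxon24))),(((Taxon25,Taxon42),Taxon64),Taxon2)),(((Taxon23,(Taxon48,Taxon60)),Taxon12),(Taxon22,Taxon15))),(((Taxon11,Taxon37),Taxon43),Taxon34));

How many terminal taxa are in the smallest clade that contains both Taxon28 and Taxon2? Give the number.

The MRCA of Taxon28 and Taxon2 is the node subtending ((Taxon62,(Taxon28,(Taxon39,Taxon24))),(((Taxon25,Taxon42),Taxon64),Taxon2)).
That clade contains 8 terminal taxa: Taxon2, Taxon24, Taxon25, Taxon28, Taxon39, Taxon42, Taxon62, Taxon64.

8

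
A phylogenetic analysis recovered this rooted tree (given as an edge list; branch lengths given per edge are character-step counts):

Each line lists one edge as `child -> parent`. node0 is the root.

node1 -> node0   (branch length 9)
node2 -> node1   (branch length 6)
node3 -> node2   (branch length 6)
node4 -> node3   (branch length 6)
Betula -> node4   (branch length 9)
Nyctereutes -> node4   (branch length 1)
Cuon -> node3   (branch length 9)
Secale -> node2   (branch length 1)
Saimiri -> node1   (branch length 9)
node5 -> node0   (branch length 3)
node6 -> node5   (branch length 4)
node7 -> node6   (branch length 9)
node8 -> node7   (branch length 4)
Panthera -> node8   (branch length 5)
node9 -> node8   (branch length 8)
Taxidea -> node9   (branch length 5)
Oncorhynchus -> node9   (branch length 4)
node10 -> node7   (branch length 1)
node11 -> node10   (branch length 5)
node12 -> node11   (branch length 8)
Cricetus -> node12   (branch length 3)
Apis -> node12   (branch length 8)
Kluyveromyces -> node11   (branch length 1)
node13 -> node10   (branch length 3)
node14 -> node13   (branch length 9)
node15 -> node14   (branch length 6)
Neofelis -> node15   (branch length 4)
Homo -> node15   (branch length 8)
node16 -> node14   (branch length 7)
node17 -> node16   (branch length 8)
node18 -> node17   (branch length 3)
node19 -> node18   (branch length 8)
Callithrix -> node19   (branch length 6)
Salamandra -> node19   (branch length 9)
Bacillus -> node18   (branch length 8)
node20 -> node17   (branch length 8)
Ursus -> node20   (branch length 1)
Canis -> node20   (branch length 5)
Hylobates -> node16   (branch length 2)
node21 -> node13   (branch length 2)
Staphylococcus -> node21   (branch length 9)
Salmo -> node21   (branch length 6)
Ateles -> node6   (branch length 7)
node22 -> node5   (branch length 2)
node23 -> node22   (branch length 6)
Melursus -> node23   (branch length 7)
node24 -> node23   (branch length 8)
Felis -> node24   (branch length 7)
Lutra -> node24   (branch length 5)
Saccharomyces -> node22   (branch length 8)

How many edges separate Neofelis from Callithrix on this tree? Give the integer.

The MRCA of Neofelis and Callithrix is the node subtending ((Neofelis,Homo),((((Callithrix,Salamandra),Bacillus),(Ursus,Canis)),Hylobates)).
From Neofelis up to that node: 2 branches. From Callithrix up to the same node: 5 branches. Total: 2 + 5 = 7.

7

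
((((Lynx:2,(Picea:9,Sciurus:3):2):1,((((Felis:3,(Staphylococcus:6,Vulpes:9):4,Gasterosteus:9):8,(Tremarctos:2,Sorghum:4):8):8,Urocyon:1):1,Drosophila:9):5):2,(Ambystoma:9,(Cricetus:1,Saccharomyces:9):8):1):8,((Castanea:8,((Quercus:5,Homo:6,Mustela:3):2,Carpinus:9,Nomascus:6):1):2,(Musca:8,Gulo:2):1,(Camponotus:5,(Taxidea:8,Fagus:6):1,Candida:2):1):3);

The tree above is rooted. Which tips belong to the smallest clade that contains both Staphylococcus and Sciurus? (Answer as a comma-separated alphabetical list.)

Tracing Staphylococcus: it sits inside (Staphylococcus,Vulpes).
Tracing Sciurus: it sits inside (Picea,Sciurus).
The smallest clade enclosing both is ((Lynx,(Picea,Sciurus)),((((Felis,(Staphylococcus,Vulpes),Gasterosteus),(Tremarctos,Sorghum)),Urocyon),Drosophila)); the answer is its 11 terminal taxa in alphabetical order.

Drosophila, Felis, Gasterosteus, Lynx, Picea, Sciurus, Sorghum, Staphylococcus, Tremarctos, Urocyon, Vulpes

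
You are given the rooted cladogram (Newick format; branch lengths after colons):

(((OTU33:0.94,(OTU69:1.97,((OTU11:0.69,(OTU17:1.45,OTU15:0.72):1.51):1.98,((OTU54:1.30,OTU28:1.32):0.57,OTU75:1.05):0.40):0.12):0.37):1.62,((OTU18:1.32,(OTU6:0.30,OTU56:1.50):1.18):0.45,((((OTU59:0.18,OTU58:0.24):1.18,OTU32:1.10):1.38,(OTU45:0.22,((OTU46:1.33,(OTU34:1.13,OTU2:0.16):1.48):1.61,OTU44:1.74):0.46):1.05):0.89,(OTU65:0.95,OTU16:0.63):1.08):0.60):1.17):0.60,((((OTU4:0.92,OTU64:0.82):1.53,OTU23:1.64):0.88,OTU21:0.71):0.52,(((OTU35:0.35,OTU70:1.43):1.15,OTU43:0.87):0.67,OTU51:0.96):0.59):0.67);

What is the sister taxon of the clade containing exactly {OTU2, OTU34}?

OTU46

The clade containing exactly {OTU2, OTU34} attaches to the tree at the node subtending (OTU46,(OTU34,OTU2)).
The other lineage descending from that same node — the sister group — is the single tip OTU46.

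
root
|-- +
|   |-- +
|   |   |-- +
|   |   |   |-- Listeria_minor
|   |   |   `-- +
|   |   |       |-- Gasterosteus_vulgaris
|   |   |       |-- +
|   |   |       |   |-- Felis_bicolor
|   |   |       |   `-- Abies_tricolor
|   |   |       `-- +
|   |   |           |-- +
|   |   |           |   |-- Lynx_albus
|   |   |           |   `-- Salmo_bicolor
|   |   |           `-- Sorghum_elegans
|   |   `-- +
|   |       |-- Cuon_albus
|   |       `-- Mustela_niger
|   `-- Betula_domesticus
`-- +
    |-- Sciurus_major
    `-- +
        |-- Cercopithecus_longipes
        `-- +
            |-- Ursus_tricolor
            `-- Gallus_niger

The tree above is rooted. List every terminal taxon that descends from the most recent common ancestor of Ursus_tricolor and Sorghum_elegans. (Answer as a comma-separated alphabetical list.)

Abies_tricolor, Betula_domesticus, Cercopithecus_longipes, Cuon_albus, Felis_bicolor, Gallus_niger, Gasterosteus_vulgaris, Listeria_minor, Lynx_albus, Mustela_niger, Salmo_bicolor, Sciurus_major, Sorghum_elegans, Ursus_tricolor

Tracing Ursus_tricolor: it sits inside (Ursus_tricolor,Gallus_niger).
Tracing Sorghum_elegans: it sits inside ((Lynx_albus,Salmo_bicolor),Sorghum_elegans).
The smallest clade enclosing both is the whole tree (their MRCA is the root), so the answer is all 14 tips in alphabetical order.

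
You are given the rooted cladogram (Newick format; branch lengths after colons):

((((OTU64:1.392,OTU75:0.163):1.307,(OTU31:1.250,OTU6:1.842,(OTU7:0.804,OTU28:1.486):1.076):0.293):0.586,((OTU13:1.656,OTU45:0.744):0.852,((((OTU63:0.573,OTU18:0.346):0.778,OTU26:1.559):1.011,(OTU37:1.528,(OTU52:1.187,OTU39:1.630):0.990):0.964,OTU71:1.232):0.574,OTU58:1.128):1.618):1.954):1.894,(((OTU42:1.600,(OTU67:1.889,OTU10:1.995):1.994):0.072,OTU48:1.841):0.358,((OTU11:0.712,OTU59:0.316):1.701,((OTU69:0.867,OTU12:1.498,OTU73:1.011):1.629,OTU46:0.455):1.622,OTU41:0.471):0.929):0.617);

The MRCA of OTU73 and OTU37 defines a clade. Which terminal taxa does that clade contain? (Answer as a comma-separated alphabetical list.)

Tracing OTU73: it sits inside (OTU69,OTU12,OTU73).
Tracing OTU37: it sits inside (OTU37,(OTU52,OTU39)).
The smallest clade enclosing both is the whole tree (their MRCA is the root), so the answer is all 27 tips in alphabetical order.

OTU10, OTU11, OTU12, OTU13, OTU18, OTU26, OTU28, OTU31, OTU37, OTU39, OTU41, OTU42, OTU45, OTU46, OTU48, OTU52, OTU58, OTU59, OTU6, OTU63, OTU64, OTU67, OTU69, OTU7, OTU71, OTU73, OTU75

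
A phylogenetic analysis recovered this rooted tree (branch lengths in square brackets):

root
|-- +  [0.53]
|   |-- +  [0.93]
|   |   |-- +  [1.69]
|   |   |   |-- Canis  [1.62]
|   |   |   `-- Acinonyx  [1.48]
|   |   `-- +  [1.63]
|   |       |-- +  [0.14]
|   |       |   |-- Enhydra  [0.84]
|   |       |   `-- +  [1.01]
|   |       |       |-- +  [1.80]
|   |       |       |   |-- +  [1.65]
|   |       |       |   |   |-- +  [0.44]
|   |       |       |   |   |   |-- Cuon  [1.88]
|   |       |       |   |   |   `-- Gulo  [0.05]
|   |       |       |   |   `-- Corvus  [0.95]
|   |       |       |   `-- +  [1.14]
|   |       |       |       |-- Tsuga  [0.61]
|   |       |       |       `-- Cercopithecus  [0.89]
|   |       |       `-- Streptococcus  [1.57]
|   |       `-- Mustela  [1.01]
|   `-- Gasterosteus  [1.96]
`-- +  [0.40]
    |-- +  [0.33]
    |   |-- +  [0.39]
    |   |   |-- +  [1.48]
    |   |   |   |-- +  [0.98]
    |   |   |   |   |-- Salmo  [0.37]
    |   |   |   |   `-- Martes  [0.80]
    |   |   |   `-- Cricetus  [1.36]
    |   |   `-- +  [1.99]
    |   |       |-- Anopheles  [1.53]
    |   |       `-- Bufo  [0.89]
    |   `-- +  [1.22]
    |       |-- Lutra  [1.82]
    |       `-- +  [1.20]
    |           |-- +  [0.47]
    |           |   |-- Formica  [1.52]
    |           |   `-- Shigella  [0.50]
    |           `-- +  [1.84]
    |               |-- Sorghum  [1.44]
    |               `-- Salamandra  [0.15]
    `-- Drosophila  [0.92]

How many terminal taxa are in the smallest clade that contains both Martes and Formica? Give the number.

The MRCA of Martes and Formica is the node subtending ((((Salmo,Martes),Cricetus),(Anopheles,Bufo)),(Lutra,((Formica,Shigella),(Sorghum,Salamandra)))).
That clade contains 10 terminal taxa: Anopheles, Bufo, Cricetus, Formica, Lutra, Martes, Salamandra, Salmo, Shigella, Sorghum.

10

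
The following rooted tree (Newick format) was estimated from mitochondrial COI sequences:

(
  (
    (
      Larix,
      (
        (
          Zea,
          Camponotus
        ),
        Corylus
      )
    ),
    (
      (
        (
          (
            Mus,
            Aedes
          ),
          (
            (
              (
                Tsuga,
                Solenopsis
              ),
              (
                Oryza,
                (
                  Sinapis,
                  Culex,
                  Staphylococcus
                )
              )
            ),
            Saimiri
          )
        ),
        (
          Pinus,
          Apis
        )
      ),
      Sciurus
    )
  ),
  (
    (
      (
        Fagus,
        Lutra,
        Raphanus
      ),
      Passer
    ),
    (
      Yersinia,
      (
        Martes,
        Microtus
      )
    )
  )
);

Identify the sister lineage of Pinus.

Pinus attaches to the tree at the node subtending (Pinus,Apis).
The other lineage descending from that same node — the sister group — is the single tip Apis.

Apis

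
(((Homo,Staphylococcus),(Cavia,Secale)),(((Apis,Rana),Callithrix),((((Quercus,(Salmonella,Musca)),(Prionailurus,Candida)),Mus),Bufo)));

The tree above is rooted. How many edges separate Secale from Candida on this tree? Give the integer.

9

The MRCA of Secale and Candida is the root of the tree.
From Secale up to that node: 3 branches. From Candida up to the same node: 6 branches. Total: 3 + 6 = 9.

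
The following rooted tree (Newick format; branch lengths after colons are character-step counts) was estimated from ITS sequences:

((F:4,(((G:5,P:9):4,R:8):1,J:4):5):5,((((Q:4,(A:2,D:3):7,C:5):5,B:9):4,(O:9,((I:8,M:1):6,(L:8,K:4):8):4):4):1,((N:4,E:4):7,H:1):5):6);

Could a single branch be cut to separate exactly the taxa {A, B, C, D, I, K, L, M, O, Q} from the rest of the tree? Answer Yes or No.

Yes

The most recent common ancestor of these taxa subtends (((Q,(A,D),C),B),(O,((I,M),(L,K)))).
That clade has exactly 10 tips — every listed taxon and nothing else — so the group is monophyletic.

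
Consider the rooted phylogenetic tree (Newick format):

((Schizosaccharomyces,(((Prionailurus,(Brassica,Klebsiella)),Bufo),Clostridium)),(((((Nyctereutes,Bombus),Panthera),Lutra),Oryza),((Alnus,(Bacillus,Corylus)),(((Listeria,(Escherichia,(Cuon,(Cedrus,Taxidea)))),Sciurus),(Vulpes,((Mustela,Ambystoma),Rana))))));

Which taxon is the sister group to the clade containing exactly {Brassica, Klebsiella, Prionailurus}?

The clade containing exactly {Brassica, Klebsiella, Prionailurus} attaches to the tree at the node subtending ((Prionailurus,(Brassica,Klebsiella)),Bufo).
The other lineage descending from that same node — the sister group — is the single tip Bufo.

Bufo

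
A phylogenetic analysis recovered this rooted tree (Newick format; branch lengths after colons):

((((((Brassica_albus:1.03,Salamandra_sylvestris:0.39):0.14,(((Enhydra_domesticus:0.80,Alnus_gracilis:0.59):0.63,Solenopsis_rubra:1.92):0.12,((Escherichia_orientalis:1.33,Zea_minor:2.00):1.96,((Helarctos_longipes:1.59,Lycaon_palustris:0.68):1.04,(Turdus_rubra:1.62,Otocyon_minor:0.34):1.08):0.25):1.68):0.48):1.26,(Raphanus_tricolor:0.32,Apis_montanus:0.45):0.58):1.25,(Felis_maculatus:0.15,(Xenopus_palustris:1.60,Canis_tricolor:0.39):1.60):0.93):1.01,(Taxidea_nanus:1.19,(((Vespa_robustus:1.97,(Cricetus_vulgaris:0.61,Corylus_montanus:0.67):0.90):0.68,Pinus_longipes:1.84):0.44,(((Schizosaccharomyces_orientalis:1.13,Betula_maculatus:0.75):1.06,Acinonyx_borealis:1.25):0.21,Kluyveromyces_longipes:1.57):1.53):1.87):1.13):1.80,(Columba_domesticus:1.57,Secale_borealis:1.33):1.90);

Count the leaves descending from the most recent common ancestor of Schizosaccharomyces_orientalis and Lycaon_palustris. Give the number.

25

The MRCA of Schizosaccharomyces_orientalis and Lycaon_palustris is the node subtending (((((Brassica_albus,Salamandra_sylvestris),(((Enhydra_domesticus,Alnus_gracilis),Solenopsis_rubra),((Escherichia_orientalis,Zea_minor),((Helarctos_longipes,Lycaon_palustris),(Turdus_rubra,Otocyon_minor))))),(Raphanus_tricolor,Apis_montanus)),(Felis_maculatus,(Xenopus_palustris,Canis_tricolor))),(Taxidea_nanus,(((Vespa_robustus,(Cricetus_vulgaris,Corylus_montanus)),Pinus_longipes),(((Schizosaccharomyces_orientalis,Betula_maculatus),Acinonyx_borealis),Kluyveromyces_longipes)))).
That clade contains 25 terminal taxa: Acinonyx_borealis, Alnus_gracilis, Apis_montanus, Betula_maculatus, Brassica_albus, Canis_tricolor, Corylus_montanus, Cricetus_vulgaris, Enhydra_domesticus, Escherichia_orientalis, Felis_maculatus, Helarctos_longipes, Kluyveromyces_longipes, Lycaon_palustris, Otocyon_minor, Pinus_longipes, Raphanus_tricolor, Salamandra_sylvestris, Schizosaccharomyces_orientalis, Solenopsis_rubra, Taxidea_nanus, Turdus_rubra, Vespa_robustus, Xenopus_palustris, Zea_minor.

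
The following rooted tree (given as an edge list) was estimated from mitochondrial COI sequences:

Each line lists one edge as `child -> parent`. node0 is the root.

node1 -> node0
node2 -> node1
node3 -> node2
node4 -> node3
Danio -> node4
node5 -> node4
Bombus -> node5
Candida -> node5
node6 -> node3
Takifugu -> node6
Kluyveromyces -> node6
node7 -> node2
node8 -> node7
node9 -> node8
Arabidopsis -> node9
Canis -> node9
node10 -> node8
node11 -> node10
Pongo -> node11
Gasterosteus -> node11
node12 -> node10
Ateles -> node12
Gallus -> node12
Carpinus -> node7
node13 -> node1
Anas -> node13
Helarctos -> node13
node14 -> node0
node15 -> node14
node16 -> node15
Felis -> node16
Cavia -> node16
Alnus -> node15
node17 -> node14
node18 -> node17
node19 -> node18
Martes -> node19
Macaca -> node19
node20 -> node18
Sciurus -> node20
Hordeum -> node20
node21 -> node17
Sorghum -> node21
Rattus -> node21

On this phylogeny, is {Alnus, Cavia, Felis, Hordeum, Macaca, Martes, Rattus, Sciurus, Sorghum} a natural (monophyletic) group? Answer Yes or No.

Yes

The most recent common ancestor of these taxa subtends (((Felis,Cavia),Alnus),(((Martes,Macaca),(Sciurus,Hordeum)),(Sorghum,Rattus))).
That clade has exactly 9 tips — every listed taxon and nothing else — so the group is monophyletic.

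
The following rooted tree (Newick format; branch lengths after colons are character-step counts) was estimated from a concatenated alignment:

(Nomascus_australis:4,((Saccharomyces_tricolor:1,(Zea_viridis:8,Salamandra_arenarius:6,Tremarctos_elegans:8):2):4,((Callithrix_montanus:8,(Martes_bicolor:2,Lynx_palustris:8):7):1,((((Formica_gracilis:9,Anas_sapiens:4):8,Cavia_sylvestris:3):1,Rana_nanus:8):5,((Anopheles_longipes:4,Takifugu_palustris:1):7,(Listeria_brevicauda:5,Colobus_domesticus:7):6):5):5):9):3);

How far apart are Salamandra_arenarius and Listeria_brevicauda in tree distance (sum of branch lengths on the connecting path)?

The path runs Salamandra_arenarius → … → MRCA → … → Listeria_brevicauda; the MRCA is the node subtending ((Saccharomyces_tricolor,(Zea_viridis,Salamandra_arenarius,Tremarctos_elegans)),((Callithrix_montanus,(Martes_bicolor,Lynx_palustris)),((((Formica_gracilis,Anas_sapiens),Cavia_sylvestris),Rana_nanus),((Anopheles_longipes,Takifugu_palustris),(Listeria_brevicauda,Colobus_domesticus))))).
Branch lengths along that path: 6 + 2 + 4 + 9 + 5 + 5 + 6 + 5 = 42.

42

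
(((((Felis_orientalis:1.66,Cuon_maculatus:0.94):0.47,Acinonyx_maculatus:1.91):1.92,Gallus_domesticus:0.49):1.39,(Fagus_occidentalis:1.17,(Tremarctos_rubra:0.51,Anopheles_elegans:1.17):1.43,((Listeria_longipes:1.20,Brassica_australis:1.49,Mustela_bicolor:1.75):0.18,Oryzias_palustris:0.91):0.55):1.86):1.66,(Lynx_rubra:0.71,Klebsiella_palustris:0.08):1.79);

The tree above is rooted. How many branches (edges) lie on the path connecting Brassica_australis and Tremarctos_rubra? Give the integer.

5

The MRCA of Brassica_australis and Tremarctos_rubra is the node subtending (Fagus_occidentalis,(Tremarctos_rubra,Anopheles_elegans),((Listeria_longipes,Brassica_australis,Mustela_bicolor),Oryzias_palustris)).
From Brassica_australis up to that node: 3 branches. From Tremarctos_rubra up to the same node: 2 branches. Total: 3 + 2 = 5.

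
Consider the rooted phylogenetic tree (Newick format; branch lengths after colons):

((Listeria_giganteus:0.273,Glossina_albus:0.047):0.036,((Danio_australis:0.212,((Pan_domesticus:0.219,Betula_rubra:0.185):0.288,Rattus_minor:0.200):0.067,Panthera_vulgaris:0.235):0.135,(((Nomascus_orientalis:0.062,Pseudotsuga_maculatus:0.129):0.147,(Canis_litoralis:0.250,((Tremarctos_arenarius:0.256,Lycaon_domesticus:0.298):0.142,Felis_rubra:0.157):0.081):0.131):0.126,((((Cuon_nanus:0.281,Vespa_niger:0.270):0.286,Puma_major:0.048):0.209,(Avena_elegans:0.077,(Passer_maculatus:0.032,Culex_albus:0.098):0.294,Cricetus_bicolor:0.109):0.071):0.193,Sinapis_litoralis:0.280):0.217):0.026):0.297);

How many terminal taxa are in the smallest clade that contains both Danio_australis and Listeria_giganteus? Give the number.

The MRCA of Danio_australis and Listeria_giganteus is the root, so the clade is the entire tree.
That clade contains 21 terminal taxa: Avena_elegans, Betula_rubra, Canis_litoralis, Cricetus_bicolor, Culex_albus, Cuon_nanus, Danio_australis, Felis_rubra, Glossina_albus, Listeria_giganteus, Lycaon_domesticus, Nomascus_orientalis, Pan_domesticus, Panthera_vulgaris, Passer_maculatus, Pseudotsuga_maculatus, Puma_major, Rattus_minor, Sinapis_litoralis, Tremarctos_arenarius, Vespa_niger.

21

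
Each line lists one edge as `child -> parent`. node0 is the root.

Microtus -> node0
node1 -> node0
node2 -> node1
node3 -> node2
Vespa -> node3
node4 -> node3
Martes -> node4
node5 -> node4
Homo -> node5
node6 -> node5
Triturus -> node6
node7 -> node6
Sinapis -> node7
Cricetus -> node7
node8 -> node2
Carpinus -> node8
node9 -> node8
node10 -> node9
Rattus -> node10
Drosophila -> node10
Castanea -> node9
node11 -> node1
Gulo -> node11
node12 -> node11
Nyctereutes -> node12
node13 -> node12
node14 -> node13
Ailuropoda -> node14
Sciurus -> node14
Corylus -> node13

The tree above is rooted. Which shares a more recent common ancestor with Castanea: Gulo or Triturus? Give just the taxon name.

The MRCA of Castanea and Triturus subtends ((Vespa,(Martes,(Homo,(Triturus,(Sinapis,Cricetus))))),(Carpinus,((Rattus,Drosophila),Castanea))) (10 taxa).
The MRCA of Castanea and Gulo subtends (((Vespa,(Martes,(Homo,(Triturus,(Sinapis,Cricetus))))),(Carpinus,((Rattus,Drosophila),Castanea))),(Gulo,(Nyctereutes,((Ailuropoda,Sciurus),Corylus)))) (15 taxa).
The first is nested inside the second, so Castanea shares a more recent common ancestor with Triturus.

Triturus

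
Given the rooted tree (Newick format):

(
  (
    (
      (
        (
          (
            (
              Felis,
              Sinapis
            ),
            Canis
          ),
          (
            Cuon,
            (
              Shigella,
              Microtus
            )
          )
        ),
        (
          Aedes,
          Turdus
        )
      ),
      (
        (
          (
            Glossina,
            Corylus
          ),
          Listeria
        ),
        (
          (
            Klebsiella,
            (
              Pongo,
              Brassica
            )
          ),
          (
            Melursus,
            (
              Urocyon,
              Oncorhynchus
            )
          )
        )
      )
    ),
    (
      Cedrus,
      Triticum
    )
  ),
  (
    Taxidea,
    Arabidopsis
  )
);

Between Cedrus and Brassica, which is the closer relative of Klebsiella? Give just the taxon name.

The MRCA of Klebsiella and Brassica subtends (Klebsiella,(Pongo,Brassica)) (3 taxa).
The MRCA of Klebsiella and Cedrus subtends ((((((Felis,Sinapis),Canis),(Cuon,(Shigella,Microtus))),(Aedes,Turdus)),(((Glossina,Corylus),Listeria),((Klebsiella,(Pongo,Brassica)),(Melursus,(Urocyon,Oncorhynchus))))),(Cedrus,Triticum)) (19 taxa).
The first is nested inside the second, so Klebsiella shares a more recent common ancestor with Brassica.

Brassica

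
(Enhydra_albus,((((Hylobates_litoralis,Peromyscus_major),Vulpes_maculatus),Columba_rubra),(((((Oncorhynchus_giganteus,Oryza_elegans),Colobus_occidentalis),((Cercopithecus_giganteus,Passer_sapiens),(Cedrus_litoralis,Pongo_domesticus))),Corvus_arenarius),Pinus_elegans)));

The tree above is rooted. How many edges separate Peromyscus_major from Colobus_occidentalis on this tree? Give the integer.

9

The MRCA of Peromyscus_major and Colobus_occidentalis is the node subtending ((((Hylobates_litoralis,Peromyscus_major),Vulpes_maculatus),Columba_rubra),(((((Oncorhynchus_giganteus,Oryza_elegans),Colobus_occidentalis),((Cercopithecus_giganteus,Passer_sapiens),(Cedrus_litoralis,Pongo_domesticus))),Corvus_arenarius),Pinus_elegans)).
From Peromyscus_major up to that node: 4 branches. From Colobus_occidentalis up to the same node: 5 branches. Total: 4 + 5 = 9.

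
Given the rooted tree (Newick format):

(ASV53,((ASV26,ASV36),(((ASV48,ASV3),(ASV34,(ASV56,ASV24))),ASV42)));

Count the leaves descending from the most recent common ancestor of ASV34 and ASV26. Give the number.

8

The MRCA of ASV34 and ASV26 is the node subtending ((ASV26,ASV36),(((ASV48,ASV3),(ASV34,(ASV56,ASV24))),ASV42)).
That clade contains 8 terminal taxa: ASV24, ASV26, ASV3, ASV34, ASV36, ASV42, ASV48, ASV56.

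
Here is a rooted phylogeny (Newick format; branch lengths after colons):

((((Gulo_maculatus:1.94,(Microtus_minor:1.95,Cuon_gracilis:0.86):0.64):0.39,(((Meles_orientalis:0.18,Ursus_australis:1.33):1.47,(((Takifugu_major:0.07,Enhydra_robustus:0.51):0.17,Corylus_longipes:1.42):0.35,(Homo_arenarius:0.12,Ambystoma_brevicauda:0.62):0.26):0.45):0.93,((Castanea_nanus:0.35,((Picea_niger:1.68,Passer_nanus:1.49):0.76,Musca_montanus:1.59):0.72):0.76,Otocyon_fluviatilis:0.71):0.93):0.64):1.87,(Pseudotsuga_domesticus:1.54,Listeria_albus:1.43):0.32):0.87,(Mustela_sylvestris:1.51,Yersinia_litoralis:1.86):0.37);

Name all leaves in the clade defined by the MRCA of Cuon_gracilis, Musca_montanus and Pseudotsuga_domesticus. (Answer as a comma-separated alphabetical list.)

Ambystoma_brevicauda, Castanea_nanus, Corylus_longipes, Cuon_gracilis, Enhydra_robustus, Gulo_maculatus, Homo_arenarius, Listeria_albus, Meles_orientalis, Microtus_minor, Musca_montanus, Otocyon_fluviatilis, Passer_nanus, Picea_niger, Pseudotsuga_domesticus, Takifugu_major, Ursus_australis

Tracing Cuon_gracilis: it sits inside (Microtus_minor,Cuon_gracilis).
Tracing Musca_montanus: it sits inside ((Picea_niger,Passer_nanus),Musca_montanus).
Tracing Pseudotsuga_domesticus: it sits inside (Pseudotsuga_domesticus,Listeria_albus).
The smallest clade enclosing all 3 is (((Gulo_maculatus,(Microtus_minor,Cuon_gracilis)),(((Meles_orientalis,Ursus_australis),(((Takifugu_major,Enhydra_robustus),Corylus_longipes),(Homo_arenarius,Ambystoma_brevicauda))),((Castanea_nanus,((Picea_niger,Passer_nanus),Musca_montanus)),Otocyon_fluviatilis))),(Pseudotsuga_domesticus,Listeria_albus)); the answer is its 17 terminal taxa in alphabetical order.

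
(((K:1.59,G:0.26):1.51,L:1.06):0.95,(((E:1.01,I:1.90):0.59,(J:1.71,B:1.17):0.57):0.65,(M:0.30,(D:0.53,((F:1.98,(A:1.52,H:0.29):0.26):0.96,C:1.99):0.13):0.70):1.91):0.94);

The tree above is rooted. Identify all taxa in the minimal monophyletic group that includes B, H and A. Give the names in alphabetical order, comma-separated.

Tracing B: it sits inside (J,B).
Tracing H: it sits inside (A,H).
Tracing A: it sits inside (A,H).
The smallest clade enclosing all 3 is (((E,I),(J,B)),(M,(D,((F,(A,H)),C)))); the answer is its 10 terminal taxa in alphabetical order.

A, B, C, D, E, F, H, I, J, M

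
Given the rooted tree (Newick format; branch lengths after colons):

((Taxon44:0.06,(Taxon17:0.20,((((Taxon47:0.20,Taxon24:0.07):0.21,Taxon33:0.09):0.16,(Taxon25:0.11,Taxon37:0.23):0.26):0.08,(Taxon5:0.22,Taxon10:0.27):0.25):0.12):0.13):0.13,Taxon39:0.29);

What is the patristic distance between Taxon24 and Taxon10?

The path runs Taxon24 → … → MRCA → … → Taxon10; the MRCA is the node subtending ((((Taxon47,Taxon24),Taxon33),(Taxon25,Taxon37)),(Taxon5,Taxon10)).
Branch lengths along that path: 0.07 + 0.21 + 0.16 + 0.08 + 0.25 + 0.27 = 1.04.

1.04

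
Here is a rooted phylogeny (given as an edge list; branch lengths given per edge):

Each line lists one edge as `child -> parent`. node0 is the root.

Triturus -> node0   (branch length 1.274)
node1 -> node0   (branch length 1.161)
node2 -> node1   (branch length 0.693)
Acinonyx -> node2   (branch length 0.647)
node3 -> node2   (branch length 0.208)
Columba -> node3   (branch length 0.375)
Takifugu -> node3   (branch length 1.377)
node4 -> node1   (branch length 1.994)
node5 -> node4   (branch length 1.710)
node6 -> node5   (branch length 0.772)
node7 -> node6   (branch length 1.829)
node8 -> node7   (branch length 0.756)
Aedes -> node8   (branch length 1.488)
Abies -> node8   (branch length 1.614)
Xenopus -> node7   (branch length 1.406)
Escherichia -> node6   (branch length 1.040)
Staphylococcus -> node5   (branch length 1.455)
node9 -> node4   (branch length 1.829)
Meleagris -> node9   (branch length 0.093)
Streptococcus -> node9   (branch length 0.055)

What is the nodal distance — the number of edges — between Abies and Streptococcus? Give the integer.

7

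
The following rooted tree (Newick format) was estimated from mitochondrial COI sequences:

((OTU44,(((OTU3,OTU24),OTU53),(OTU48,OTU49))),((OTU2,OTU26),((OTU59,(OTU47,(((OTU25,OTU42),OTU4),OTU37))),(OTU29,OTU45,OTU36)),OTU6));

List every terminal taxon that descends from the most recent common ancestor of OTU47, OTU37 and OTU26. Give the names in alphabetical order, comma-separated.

OTU2, OTU25, OTU26, OTU29, OTU36, OTU37, OTU4, OTU42, OTU45, OTU47, OTU59, OTU6

Tracing OTU47: it sits inside (OTU47,(((OTU25,OTU42),OTU4),OTU37)).
Tracing OTU37: it sits inside (((OTU25,OTU42),OTU4),OTU37).
Tracing OTU26: it sits inside (OTU2,OTU26).
The smallest clade enclosing all 3 is ((OTU2,OTU26),((OTU59,(OTU47,(((OTU25,OTU42),OTU4),OTU37))),(OTU29,OTU45,OTU36)),OTU6); the answer is its 12 terminal taxa in alphabetical order.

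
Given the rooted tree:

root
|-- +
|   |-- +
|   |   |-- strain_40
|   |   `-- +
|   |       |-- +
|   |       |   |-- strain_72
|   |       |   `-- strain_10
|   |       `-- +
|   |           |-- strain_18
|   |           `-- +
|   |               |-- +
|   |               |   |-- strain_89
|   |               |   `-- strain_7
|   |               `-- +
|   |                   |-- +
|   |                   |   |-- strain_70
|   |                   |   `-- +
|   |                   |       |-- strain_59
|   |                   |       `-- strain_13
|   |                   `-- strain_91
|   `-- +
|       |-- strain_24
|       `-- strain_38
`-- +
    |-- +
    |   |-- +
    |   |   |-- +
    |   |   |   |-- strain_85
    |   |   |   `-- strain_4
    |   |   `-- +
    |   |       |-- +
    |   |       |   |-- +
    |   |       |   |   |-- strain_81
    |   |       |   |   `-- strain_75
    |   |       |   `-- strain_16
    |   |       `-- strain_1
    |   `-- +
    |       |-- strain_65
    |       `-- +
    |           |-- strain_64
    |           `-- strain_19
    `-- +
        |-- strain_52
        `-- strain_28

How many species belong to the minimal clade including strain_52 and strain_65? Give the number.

11

The MRCA of strain_52 and strain_65 is the node subtending ((((strain_85,strain_4),(((strain_81,strain_75),strain_16),strain_1)),(strain_65,(strain_64,strain_19))),(strain_52,strain_28)).
That clade contains 11 terminal taxa: strain_1, strain_16, strain_19, strain_28, strain_4, strain_52, strain_64, strain_65, strain_75, strain_81, strain_85.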